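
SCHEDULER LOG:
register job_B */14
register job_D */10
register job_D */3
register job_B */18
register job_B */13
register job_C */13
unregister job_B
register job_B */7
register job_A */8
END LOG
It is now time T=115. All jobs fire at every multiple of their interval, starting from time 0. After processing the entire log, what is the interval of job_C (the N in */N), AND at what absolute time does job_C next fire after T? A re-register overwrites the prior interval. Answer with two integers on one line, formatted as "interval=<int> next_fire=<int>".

Answer: interval=13 next_fire=117

Derivation:
Op 1: register job_B */14 -> active={job_B:*/14}
Op 2: register job_D */10 -> active={job_B:*/14, job_D:*/10}
Op 3: register job_D */3 -> active={job_B:*/14, job_D:*/3}
Op 4: register job_B */18 -> active={job_B:*/18, job_D:*/3}
Op 5: register job_B */13 -> active={job_B:*/13, job_D:*/3}
Op 6: register job_C */13 -> active={job_B:*/13, job_C:*/13, job_D:*/3}
Op 7: unregister job_B -> active={job_C:*/13, job_D:*/3}
Op 8: register job_B */7 -> active={job_B:*/7, job_C:*/13, job_D:*/3}
Op 9: register job_A */8 -> active={job_A:*/8, job_B:*/7, job_C:*/13, job_D:*/3}
Final interval of job_C = 13
Next fire of job_C after T=115: (115//13+1)*13 = 117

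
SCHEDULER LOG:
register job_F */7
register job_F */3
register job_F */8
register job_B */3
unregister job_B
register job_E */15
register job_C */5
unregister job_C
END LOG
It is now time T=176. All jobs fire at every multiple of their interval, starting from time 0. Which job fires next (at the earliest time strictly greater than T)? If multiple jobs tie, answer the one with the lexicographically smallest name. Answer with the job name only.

Answer: job_E

Derivation:
Op 1: register job_F */7 -> active={job_F:*/7}
Op 2: register job_F */3 -> active={job_F:*/3}
Op 3: register job_F */8 -> active={job_F:*/8}
Op 4: register job_B */3 -> active={job_B:*/3, job_F:*/8}
Op 5: unregister job_B -> active={job_F:*/8}
Op 6: register job_E */15 -> active={job_E:*/15, job_F:*/8}
Op 7: register job_C */5 -> active={job_C:*/5, job_E:*/15, job_F:*/8}
Op 8: unregister job_C -> active={job_E:*/15, job_F:*/8}
  job_E: interval 15, next fire after T=176 is 180
  job_F: interval 8, next fire after T=176 is 184
Earliest = 180, winner (lex tiebreak) = job_E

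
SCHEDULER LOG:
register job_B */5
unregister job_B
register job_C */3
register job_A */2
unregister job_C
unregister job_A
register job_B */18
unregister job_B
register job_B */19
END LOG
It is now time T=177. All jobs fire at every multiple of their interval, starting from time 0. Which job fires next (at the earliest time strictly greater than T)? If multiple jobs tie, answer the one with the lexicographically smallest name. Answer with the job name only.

Answer: job_B

Derivation:
Op 1: register job_B */5 -> active={job_B:*/5}
Op 2: unregister job_B -> active={}
Op 3: register job_C */3 -> active={job_C:*/3}
Op 4: register job_A */2 -> active={job_A:*/2, job_C:*/3}
Op 5: unregister job_C -> active={job_A:*/2}
Op 6: unregister job_A -> active={}
Op 7: register job_B */18 -> active={job_B:*/18}
Op 8: unregister job_B -> active={}
Op 9: register job_B */19 -> active={job_B:*/19}
  job_B: interval 19, next fire after T=177 is 190
Earliest = 190, winner (lex tiebreak) = job_B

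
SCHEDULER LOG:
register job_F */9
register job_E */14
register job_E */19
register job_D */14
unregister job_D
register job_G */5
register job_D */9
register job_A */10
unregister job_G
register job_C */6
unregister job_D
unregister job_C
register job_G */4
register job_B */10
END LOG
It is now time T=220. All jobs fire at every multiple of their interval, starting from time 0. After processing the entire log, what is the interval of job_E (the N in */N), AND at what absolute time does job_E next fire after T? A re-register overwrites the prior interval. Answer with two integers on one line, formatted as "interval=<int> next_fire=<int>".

Op 1: register job_F */9 -> active={job_F:*/9}
Op 2: register job_E */14 -> active={job_E:*/14, job_F:*/9}
Op 3: register job_E */19 -> active={job_E:*/19, job_F:*/9}
Op 4: register job_D */14 -> active={job_D:*/14, job_E:*/19, job_F:*/9}
Op 5: unregister job_D -> active={job_E:*/19, job_F:*/9}
Op 6: register job_G */5 -> active={job_E:*/19, job_F:*/9, job_G:*/5}
Op 7: register job_D */9 -> active={job_D:*/9, job_E:*/19, job_F:*/9, job_G:*/5}
Op 8: register job_A */10 -> active={job_A:*/10, job_D:*/9, job_E:*/19, job_F:*/9, job_G:*/5}
Op 9: unregister job_G -> active={job_A:*/10, job_D:*/9, job_E:*/19, job_F:*/9}
Op 10: register job_C */6 -> active={job_A:*/10, job_C:*/6, job_D:*/9, job_E:*/19, job_F:*/9}
Op 11: unregister job_D -> active={job_A:*/10, job_C:*/6, job_E:*/19, job_F:*/9}
Op 12: unregister job_C -> active={job_A:*/10, job_E:*/19, job_F:*/9}
Op 13: register job_G */4 -> active={job_A:*/10, job_E:*/19, job_F:*/9, job_G:*/4}
Op 14: register job_B */10 -> active={job_A:*/10, job_B:*/10, job_E:*/19, job_F:*/9, job_G:*/4}
Final interval of job_E = 19
Next fire of job_E after T=220: (220//19+1)*19 = 228

Answer: interval=19 next_fire=228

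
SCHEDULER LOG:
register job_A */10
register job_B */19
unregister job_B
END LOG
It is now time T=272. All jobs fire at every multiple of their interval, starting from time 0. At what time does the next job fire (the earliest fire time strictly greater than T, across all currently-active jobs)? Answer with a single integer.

Answer: 280

Derivation:
Op 1: register job_A */10 -> active={job_A:*/10}
Op 2: register job_B */19 -> active={job_A:*/10, job_B:*/19}
Op 3: unregister job_B -> active={job_A:*/10}
  job_A: interval 10, next fire after T=272 is 280
Earliest fire time = 280 (job job_A)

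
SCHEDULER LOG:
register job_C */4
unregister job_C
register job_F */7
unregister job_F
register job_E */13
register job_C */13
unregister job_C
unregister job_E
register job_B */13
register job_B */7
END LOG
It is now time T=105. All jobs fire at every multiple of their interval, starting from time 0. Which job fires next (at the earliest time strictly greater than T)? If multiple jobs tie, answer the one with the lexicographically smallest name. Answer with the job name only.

Op 1: register job_C */4 -> active={job_C:*/4}
Op 2: unregister job_C -> active={}
Op 3: register job_F */7 -> active={job_F:*/7}
Op 4: unregister job_F -> active={}
Op 5: register job_E */13 -> active={job_E:*/13}
Op 6: register job_C */13 -> active={job_C:*/13, job_E:*/13}
Op 7: unregister job_C -> active={job_E:*/13}
Op 8: unregister job_E -> active={}
Op 9: register job_B */13 -> active={job_B:*/13}
Op 10: register job_B */7 -> active={job_B:*/7}
  job_B: interval 7, next fire after T=105 is 112
Earliest = 112, winner (lex tiebreak) = job_B

Answer: job_B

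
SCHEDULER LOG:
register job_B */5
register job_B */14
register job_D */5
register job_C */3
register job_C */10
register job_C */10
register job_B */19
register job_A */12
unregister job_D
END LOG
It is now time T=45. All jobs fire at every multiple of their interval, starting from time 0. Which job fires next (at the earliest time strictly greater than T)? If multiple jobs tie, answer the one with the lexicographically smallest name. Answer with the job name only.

Answer: job_A

Derivation:
Op 1: register job_B */5 -> active={job_B:*/5}
Op 2: register job_B */14 -> active={job_B:*/14}
Op 3: register job_D */5 -> active={job_B:*/14, job_D:*/5}
Op 4: register job_C */3 -> active={job_B:*/14, job_C:*/3, job_D:*/5}
Op 5: register job_C */10 -> active={job_B:*/14, job_C:*/10, job_D:*/5}
Op 6: register job_C */10 -> active={job_B:*/14, job_C:*/10, job_D:*/5}
Op 7: register job_B */19 -> active={job_B:*/19, job_C:*/10, job_D:*/5}
Op 8: register job_A */12 -> active={job_A:*/12, job_B:*/19, job_C:*/10, job_D:*/5}
Op 9: unregister job_D -> active={job_A:*/12, job_B:*/19, job_C:*/10}
  job_A: interval 12, next fire after T=45 is 48
  job_B: interval 19, next fire after T=45 is 57
  job_C: interval 10, next fire after T=45 is 50
Earliest = 48, winner (lex tiebreak) = job_A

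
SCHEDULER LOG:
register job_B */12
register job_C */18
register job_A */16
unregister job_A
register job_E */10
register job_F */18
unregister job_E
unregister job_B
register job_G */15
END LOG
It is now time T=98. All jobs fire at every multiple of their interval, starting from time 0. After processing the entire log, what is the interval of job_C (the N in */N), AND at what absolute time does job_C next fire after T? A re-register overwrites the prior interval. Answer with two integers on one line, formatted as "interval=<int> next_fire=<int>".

Answer: interval=18 next_fire=108

Derivation:
Op 1: register job_B */12 -> active={job_B:*/12}
Op 2: register job_C */18 -> active={job_B:*/12, job_C:*/18}
Op 3: register job_A */16 -> active={job_A:*/16, job_B:*/12, job_C:*/18}
Op 4: unregister job_A -> active={job_B:*/12, job_C:*/18}
Op 5: register job_E */10 -> active={job_B:*/12, job_C:*/18, job_E:*/10}
Op 6: register job_F */18 -> active={job_B:*/12, job_C:*/18, job_E:*/10, job_F:*/18}
Op 7: unregister job_E -> active={job_B:*/12, job_C:*/18, job_F:*/18}
Op 8: unregister job_B -> active={job_C:*/18, job_F:*/18}
Op 9: register job_G */15 -> active={job_C:*/18, job_F:*/18, job_G:*/15}
Final interval of job_C = 18
Next fire of job_C after T=98: (98//18+1)*18 = 108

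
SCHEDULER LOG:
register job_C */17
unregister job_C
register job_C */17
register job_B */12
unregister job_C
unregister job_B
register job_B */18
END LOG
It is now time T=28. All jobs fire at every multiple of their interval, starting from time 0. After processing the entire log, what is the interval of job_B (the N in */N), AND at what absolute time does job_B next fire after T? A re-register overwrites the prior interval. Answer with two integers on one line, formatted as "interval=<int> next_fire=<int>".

Op 1: register job_C */17 -> active={job_C:*/17}
Op 2: unregister job_C -> active={}
Op 3: register job_C */17 -> active={job_C:*/17}
Op 4: register job_B */12 -> active={job_B:*/12, job_C:*/17}
Op 5: unregister job_C -> active={job_B:*/12}
Op 6: unregister job_B -> active={}
Op 7: register job_B */18 -> active={job_B:*/18}
Final interval of job_B = 18
Next fire of job_B after T=28: (28//18+1)*18 = 36

Answer: interval=18 next_fire=36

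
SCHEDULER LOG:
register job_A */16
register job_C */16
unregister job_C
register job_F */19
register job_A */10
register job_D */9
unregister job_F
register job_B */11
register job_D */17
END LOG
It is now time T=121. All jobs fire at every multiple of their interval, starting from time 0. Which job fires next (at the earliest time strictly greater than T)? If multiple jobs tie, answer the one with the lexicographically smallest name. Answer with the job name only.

Op 1: register job_A */16 -> active={job_A:*/16}
Op 2: register job_C */16 -> active={job_A:*/16, job_C:*/16}
Op 3: unregister job_C -> active={job_A:*/16}
Op 4: register job_F */19 -> active={job_A:*/16, job_F:*/19}
Op 5: register job_A */10 -> active={job_A:*/10, job_F:*/19}
Op 6: register job_D */9 -> active={job_A:*/10, job_D:*/9, job_F:*/19}
Op 7: unregister job_F -> active={job_A:*/10, job_D:*/9}
Op 8: register job_B */11 -> active={job_A:*/10, job_B:*/11, job_D:*/9}
Op 9: register job_D */17 -> active={job_A:*/10, job_B:*/11, job_D:*/17}
  job_A: interval 10, next fire after T=121 is 130
  job_B: interval 11, next fire after T=121 is 132
  job_D: interval 17, next fire after T=121 is 136
Earliest = 130, winner (lex tiebreak) = job_A

Answer: job_A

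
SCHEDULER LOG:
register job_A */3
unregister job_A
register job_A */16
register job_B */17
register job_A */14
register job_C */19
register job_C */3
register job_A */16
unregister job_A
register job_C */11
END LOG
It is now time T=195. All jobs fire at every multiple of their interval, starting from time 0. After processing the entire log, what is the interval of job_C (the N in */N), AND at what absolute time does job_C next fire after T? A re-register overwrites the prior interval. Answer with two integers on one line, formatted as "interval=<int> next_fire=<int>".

Answer: interval=11 next_fire=198

Derivation:
Op 1: register job_A */3 -> active={job_A:*/3}
Op 2: unregister job_A -> active={}
Op 3: register job_A */16 -> active={job_A:*/16}
Op 4: register job_B */17 -> active={job_A:*/16, job_B:*/17}
Op 5: register job_A */14 -> active={job_A:*/14, job_B:*/17}
Op 6: register job_C */19 -> active={job_A:*/14, job_B:*/17, job_C:*/19}
Op 7: register job_C */3 -> active={job_A:*/14, job_B:*/17, job_C:*/3}
Op 8: register job_A */16 -> active={job_A:*/16, job_B:*/17, job_C:*/3}
Op 9: unregister job_A -> active={job_B:*/17, job_C:*/3}
Op 10: register job_C */11 -> active={job_B:*/17, job_C:*/11}
Final interval of job_C = 11
Next fire of job_C after T=195: (195//11+1)*11 = 198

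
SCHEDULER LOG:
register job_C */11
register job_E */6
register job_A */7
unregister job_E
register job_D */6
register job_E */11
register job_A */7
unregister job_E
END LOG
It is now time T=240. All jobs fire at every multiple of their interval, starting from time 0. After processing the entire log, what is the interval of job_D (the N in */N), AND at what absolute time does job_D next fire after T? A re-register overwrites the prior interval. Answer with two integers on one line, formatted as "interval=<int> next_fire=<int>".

Answer: interval=6 next_fire=246

Derivation:
Op 1: register job_C */11 -> active={job_C:*/11}
Op 2: register job_E */6 -> active={job_C:*/11, job_E:*/6}
Op 3: register job_A */7 -> active={job_A:*/7, job_C:*/11, job_E:*/6}
Op 4: unregister job_E -> active={job_A:*/7, job_C:*/11}
Op 5: register job_D */6 -> active={job_A:*/7, job_C:*/11, job_D:*/6}
Op 6: register job_E */11 -> active={job_A:*/7, job_C:*/11, job_D:*/6, job_E:*/11}
Op 7: register job_A */7 -> active={job_A:*/7, job_C:*/11, job_D:*/6, job_E:*/11}
Op 8: unregister job_E -> active={job_A:*/7, job_C:*/11, job_D:*/6}
Final interval of job_D = 6
Next fire of job_D after T=240: (240//6+1)*6 = 246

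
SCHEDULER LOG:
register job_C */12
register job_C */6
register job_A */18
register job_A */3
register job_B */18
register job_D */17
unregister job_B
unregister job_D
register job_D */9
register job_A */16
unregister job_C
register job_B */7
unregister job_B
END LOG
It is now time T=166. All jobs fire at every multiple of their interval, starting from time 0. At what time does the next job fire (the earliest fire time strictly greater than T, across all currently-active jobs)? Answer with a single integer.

Op 1: register job_C */12 -> active={job_C:*/12}
Op 2: register job_C */6 -> active={job_C:*/6}
Op 3: register job_A */18 -> active={job_A:*/18, job_C:*/6}
Op 4: register job_A */3 -> active={job_A:*/3, job_C:*/6}
Op 5: register job_B */18 -> active={job_A:*/3, job_B:*/18, job_C:*/6}
Op 6: register job_D */17 -> active={job_A:*/3, job_B:*/18, job_C:*/6, job_D:*/17}
Op 7: unregister job_B -> active={job_A:*/3, job_C:*/6, job_D:*/17}
Op 8: unregister job_D -> active={job_A:*/3, job_C:*/6}
Op 9: register job_D */9 -> active={job_A:*/3, job_C:*/6, job_D:*/9}
Op 10: register job_A */16 -> active={job_A:*/16, job_C:*/6, job_D:*/9}
Op 11: unregister job_C -> active={job_A:*/16, job_D:*/9}
Op 12: register job_B */7 -> active={job_A:*/16, job_B:*/7, job_D:*/9}
Op 13: unregister job_B -> active={job_A:*/16, job_D:*/9}
  job_A: interval 16, next fire after T=166 is 176
  job_D: interval 9, next fire after T=166 is 171
Earliest fire time = 171 (job job_D)

Answer: 171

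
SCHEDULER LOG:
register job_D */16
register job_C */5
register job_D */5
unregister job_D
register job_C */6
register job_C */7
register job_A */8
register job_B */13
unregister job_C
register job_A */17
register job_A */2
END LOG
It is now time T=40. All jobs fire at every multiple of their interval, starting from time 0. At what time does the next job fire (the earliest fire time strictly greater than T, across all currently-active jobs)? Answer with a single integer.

Op 1: register job_D */16 -> active={job_D:*/16}
Op 2: register job_C */5 -> active={job_C:*/5, job_D:*/16}
Op 3: register job_D */5 -> active={job_C:*/5, job_D:*/5}
Op 4: unregister job_D -> active={job_C:*/5}
Op 5: register job_C */6 -> active={job_C:*/6}
Op 6: register job_C */7 -> active={job_C:*/7}
Op 7: register job_A */8 -> active={job_A:*/8, job_C:*/7}
Op 8: register job_B */13 -> active={job_A:*/8, job_B:*/13, job_C:*/7}
Op 9: unregister job_C -> active={job_A:*/8, job_B:*/13}
Op 10: register job_A */17 -> active={job_A:*/17, job_B:*/13}
Op 11: register job_A */2 -> active={job_A:*/2, job_B:*/13}
  job_A: interval 2, next fire after T=40 is 42
  job_B: interval 13, next fire after T=40 is 52
Earliest fire time = 42 (job job_A)

Answer: 42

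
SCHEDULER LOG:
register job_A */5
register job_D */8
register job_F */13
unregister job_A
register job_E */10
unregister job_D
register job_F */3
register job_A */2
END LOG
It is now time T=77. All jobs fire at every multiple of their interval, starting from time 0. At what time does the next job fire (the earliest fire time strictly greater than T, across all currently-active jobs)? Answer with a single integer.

Op 1: register job_A */5 -> active={job_A:*/5}
Op 2: register job_D */8 -> active={job_A:*/5, job_D:*/8}
Op 3: register job_F */13 -> active={job_A:*/5, job_D:*/8, job_F:*/13}
Op 4: unregister job_A -> active={job_D:*/8, job_F:*/13}
Op 5: register job_E */10 -> active={job_D:*/8, job_E:*/10, job_F:*/13}
Op 6: unregister job_D -> active={job_E:*/10, job_F:*/13}
Op 7: register job_F */3 -> active={job_E:*/10, job_F:*/3}
Op 8: register job_A */2 -> active={job_A:*/2, job_E:*/10, job_F:*/3}
  job_A: interval 2, next fire after T=77 is 78
  job_E: interval 10, next fire after T=77 is 80
  job_F: interval 3, next fire after T=77 is 78
Earliest fire time = 78 (job job_A)

Answer: 78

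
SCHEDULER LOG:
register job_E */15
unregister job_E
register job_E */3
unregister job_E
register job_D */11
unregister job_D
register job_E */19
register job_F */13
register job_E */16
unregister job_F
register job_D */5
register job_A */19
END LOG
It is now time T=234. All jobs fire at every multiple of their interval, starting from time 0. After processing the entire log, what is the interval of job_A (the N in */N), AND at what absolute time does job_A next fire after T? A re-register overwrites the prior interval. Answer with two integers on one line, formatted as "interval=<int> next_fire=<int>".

Op 1: register job_E */15 -> active={job_E:*/15}
Op 2: unregister job_E -> active={}
Op 3: register job_E */3 -> active={job_E:*/3}
Op 4: unregister job_E -> active={}
Op 5: register job_D */11 -> active={job_D:*/11}
Op 6: unregister job_D -> active={}
Op 7: register job_E */19 -> active={job_E:*/19}
Op 8: register job_F */13 -> active={job_E:*/19, job_F:*/13}
Op 9: register job_E */16 -> active={job_E:*/16, job_F:*/13}
Op 10: unregister job_F -> active={job_E:*/16}
Op 11: register job_D */5 -> active={job_D:*/5, job_E:*/16}
Op 12: register job_A */19 -> active={job_A:*/19, job_D:*/5, job_E:*/16}
Final interval of job_A = 19
Next fire of job_A after T=234: (234//19+1)*19 = 247

Answer: interval=19 next_fire=247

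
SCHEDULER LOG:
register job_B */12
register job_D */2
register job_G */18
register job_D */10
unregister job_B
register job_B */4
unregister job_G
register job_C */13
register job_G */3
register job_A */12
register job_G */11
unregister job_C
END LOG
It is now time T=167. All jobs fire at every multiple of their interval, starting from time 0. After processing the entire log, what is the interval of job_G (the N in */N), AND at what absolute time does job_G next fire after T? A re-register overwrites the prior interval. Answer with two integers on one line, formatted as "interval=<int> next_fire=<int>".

Answer: interval=11 next_fire=176

Derivation:
Op 1: register job_B */12 -> active={job_B:*/12}
Op 2: register job_D */2 -> active={job_B:*/12, job_D:*/2}
Op 3: register job_G */18 -> active={job_B:*/12, job_D:*/2, job_G:*/18}
Op 4: register job_D */10 -> active={job_B:*/12, job_D:*/10, job_G:*/18}
Op 5: unregister job_B -> active={job_D:*/10, job_G:*/18}
Op 6: register job_B */4 -> active={job_B:*/4, job_D:*/10, job_G:*/18}
Op 7: unregister job_G -> active={job_B:*/4, job_D:*/10}
Op 8: register job_C */13 -> active={job_B:*/4, job_C:*/13, job_D:*/10}
Op 9: register job_G */3 -> active={job_B:*/4, job_C:*/13, job_D:*/10, job_G:*/3}
Op 10: register job_A */12 -> active={job_A:*/12, job_B:*/4, job_C:*/13, job_D:*/10, job_G:*/3}
Op 11: register job_G */11 -> active={job_A:*/12, job_B:*/4, job_C:*/13, job_D:*/10, job_G:*/11}
Op 12: unregister job_C -> active={job_A:*/12, job_B:*/4, job_D:*/10, job_G:*/11}
Final interval of job_G = 11
Next fire of job_G after T=167: (167//11+1)*11 = 176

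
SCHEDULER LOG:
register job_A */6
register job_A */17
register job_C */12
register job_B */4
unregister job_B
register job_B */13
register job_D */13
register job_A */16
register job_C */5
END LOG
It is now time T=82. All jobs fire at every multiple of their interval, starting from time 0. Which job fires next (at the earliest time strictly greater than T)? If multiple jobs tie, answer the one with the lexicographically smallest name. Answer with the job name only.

Op 1: register job_A */6 -> active={job_A:*/6}
Op 2: register job_A */17 -> active={job_A:*/17}
Op 3: register job_C */12 -> active={job_A:*/17, job_C:*/12}
Op 4: register job_B */4 -> active={job_A:*/17, job_B:*/4, job_C:*/12}
Op 5: unregister job_B -> active={job_A:*/17, job_C:*/12}
Op 6: register job_B */13 -> active={job_A:*/17, job_B:*/13, job_C:*/12}
Op 7: register job_D */13 -> active={job_A:*/17, job_B:*/13, job_C:*/12, job_D:*/13}
Op 8: register job_A */16 -> active={job_A:*/16, job_B:*/13, job_C:*/12, job_D:*/13}
Op 9: register job_C */5 -> active={job_A:*/16, job_B:*/13, job_C:*/5, job_D:*/13}
  job_A: interval 16, next fire after T=82 is 96
  job_B: interval 13, next fire after T=82 is 91
  job_C: interval 5, next fire after T=82 is 85
  job_D: interval 13, next fire after T=82 is 91
Earliest = 85, winner (lex tiebreak) = job_C

Answer: job_C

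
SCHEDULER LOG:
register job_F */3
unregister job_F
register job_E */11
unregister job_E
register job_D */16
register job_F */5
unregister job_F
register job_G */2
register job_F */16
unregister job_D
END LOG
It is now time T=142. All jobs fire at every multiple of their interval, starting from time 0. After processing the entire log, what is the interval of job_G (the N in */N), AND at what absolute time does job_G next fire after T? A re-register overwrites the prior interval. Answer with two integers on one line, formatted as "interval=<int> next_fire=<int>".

Answer: interval=2 next_fire=144

Derivation:
Op 1: register job_F */3 -> active={job_F:*/3}
Op 2: unregister job_F -> active={}
Op 3: register job_E */11 -> active={job_E:*/11}
Op 4: unregister job_E -> active={}
Op 5: register job_D */16 -> active={job_D:*/16}
Op 6: register job_F */5 -> active={job_D:*/16, job_F:*/5}
Op 7: unregister job_F -> active={job_D:*/16}
Op 8: register job_G */2 -> active={job_D:*/16, job_G:*/2}
Op 9: register job_F */16 -> active={job_D:*/16, job_F:*/16, job_G:*/2}
Op 10: unregister job_D -> active={job_F:*/16, job_G:*/2}
Final interval of job_G = 2
Next fire of job_G after T=142: (142//2+1)*2 = 144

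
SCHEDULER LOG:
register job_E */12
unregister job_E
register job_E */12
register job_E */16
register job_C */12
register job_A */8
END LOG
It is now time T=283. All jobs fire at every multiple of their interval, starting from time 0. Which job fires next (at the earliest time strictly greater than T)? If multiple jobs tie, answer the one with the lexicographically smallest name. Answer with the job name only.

Answer: job_A

Derivation:
Op 1: register job_E */12 -> active={job_E:*/12}
Op 2: unregister job_E -> active={}
Op 3: register job_E */12 -> active={job_E:*/12}
Op 4: register job_E */16 -> active={job_E:*/16}
Op 5: register job_C */12 -> active={job_C:*/12, job_E:*/16}
Op 6: register job_A */8 -> active={job_A:*/8, job_C:*/12, job_E:*/16}
  job_A: interval 8, next fire after T=283 is 288
  job_C: interval 12, next fire after T=283 is 288
  job_E: interval 16, next fire after T=283 is 288
Earliest = 288, winner (lex tiebreak) = job_A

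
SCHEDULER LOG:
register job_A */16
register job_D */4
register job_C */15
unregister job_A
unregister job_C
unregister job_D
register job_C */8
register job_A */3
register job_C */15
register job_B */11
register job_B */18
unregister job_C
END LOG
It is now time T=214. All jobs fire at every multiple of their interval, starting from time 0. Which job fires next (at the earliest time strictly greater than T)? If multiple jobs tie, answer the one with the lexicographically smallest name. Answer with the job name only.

Op 1: register job_A */16 -> active={job_A:*/16}
Op 2: register job_D */4 -> active={job_A:*/16, job_D:*/4}
Op 3: register job_C */15 -> active={job_A:*/16, job_C:*/15, job_D:*/4}
Op 4: unregister job_A -> active={job_C:*/15, job_D:*/4}
Op 5: unregister job_C -> active={job_D:*/4}
Op 6: unregister job_D -> active={}
Op 7: register job_C */8 -> active={job_C:*/8}
Op 8: register job_A */3 -> active={job_A:*/3, job_C:*/8}
Op 9: register job_C */15 -> active={job_A:*/3, job_C:*/15}
Op 10: register job_B */11 -> active={job_A:*/3, job_B:*/11, job_C:*/15}
Op 11: register job_B */18 -> active={job_A:*/3, job_B:*/18, job_C:*/15}
Op 12: unregister job_C -> active={job_A:*/3, job_B:*/18}
  job_A: interval 3, next fire after T=214 is 216
  job_B: interval 18, next fire after T=214 is 216
Earliest = 216, winner (lex tiebreak) = job_A

Answer: job_A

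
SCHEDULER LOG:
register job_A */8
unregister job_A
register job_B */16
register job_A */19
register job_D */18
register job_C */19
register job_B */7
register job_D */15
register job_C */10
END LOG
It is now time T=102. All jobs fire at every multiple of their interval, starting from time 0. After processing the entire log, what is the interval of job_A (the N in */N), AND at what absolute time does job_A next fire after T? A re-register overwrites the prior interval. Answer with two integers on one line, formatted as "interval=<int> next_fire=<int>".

Answer: interval=19 next_fire=114

Derivation:
Op 1: register job_A */8 -> active={job_A:*/8}
Op 2: unregister job_A -> active={}
Op 3: register job_B */16 -> active={job_B:*/16}
Op 4: register job_A */19 -> active={job_A:*/19, job_B:*/16}
Op 5: register job_D */18 -> active={job_A:*/19, job_B:*/16, job_D:*/18}
Op 6: register job_C */19 -> active={job_A:*/19, job_B:*/16, job_C:*/19, job_D:*/18}
Op 7: register job_B */7 -> active={job_A:*/19, job_B:*/7, job_C:*/19, job_D:*/18}
Op 8: register job_D */15 -> active={job_A:*/19, job_B:*/7, job_C:*/19, job_D:*/15}
Op 9: register job_C */10 -> active={job_A:*/19, job_B:*/7, job_C:*/10, job_D:*/15}
Final interval of job_A = 19
Next fire of job_A after T=102: (102//19+1)*19 = 114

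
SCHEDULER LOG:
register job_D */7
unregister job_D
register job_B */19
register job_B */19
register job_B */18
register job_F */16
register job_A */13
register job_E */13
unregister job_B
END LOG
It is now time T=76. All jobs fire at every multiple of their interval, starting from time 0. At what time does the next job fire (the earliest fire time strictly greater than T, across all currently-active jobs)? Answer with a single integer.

Answer: 78

Derivation:
Op 1: register job_D */7 -> active={job_D:*/7}
Op 2: unregister job_D -> active={}
Op 3: register job_B */19 -> active={job_B:*/19}
Op 4: register job_B */19 -> active={job_B:*/19}
Op 5: register job_B */18 -> active={job_B:*/18}
Op 6: register job_F */16 -> active={job_B:*/18, job_F:*/16}
Op 7: register job_A */13 -> active={job_A:*/13, job_B:*/18, job_F:*/16}
Op 8: register job_E */13 -> active={job_A:*/13, job_B:*/18, job_E:*/13, job_F:*/16}
Op 9: unregister job_B -> active={job_A:*/13, job_E:*/13, job_F:*/16}
  job_A: interval 13, next fire after T=76 is 78
  job_E: interval 13, next fire after T=76 is 78
  job_F: interval 16, next fire after T=76 is 80
Earliest fire time = 78 (job job_A)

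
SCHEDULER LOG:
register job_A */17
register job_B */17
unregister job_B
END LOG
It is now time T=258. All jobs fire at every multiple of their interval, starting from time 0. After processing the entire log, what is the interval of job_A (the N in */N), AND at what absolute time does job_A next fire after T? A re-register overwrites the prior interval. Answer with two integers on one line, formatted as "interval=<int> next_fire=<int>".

Answer: interval=17 next_fire=272

Derivation:
Op 1: register job_A */17 -> active={job_A:*/17}
Op 2: register job_B */17 -> active={job_A:*/17, job_B:*/17}
Op 3: unregister job_B -> active={job_A:*/17}
Final interval of job_A = 17
Next fire of job_A after T=258: (258//17+1)*17 = 272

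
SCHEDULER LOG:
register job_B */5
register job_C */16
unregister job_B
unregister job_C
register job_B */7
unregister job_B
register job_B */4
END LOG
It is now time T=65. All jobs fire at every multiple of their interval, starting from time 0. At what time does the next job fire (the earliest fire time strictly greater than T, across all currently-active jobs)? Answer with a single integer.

Answer: 68

Derivation:
Op 1: register job_B */5 -> active={job_B:*/5}
Op 2: register job_C */16 -> active={job_B:*/5, job_C:*/16}
Op 3: unregister job_B -> active={job_C:*/16}
Op 4: unregister job_C -> active={}
Op 5: register job_B */7 -> active={job_B:*/7}
Op 6: unregister job_B -> active={}
Op 7: register job_B */4 -> active={job_B:*/4}
  job_B: interval 4, next fire after T=65 is 68
Earliest fire time = 68 (job job_B)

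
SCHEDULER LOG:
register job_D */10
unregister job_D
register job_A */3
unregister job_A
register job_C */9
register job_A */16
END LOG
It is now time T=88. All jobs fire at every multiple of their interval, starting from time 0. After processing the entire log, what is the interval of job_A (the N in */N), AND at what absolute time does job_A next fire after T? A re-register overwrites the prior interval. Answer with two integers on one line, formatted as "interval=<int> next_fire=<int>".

Op 1: register job_D */10 -> active={job_D:*/10}
Op 2: unregister job_D -> active={}
Op 3: register job_A */3 -> active={job_A:*/3}
Op 4: unregister job_A -> active={}
Op 5: register job_C */9 -> active={job_C:*/9}
Op 6: register job_A */16 -> active={job_A:*/16, job_C:*/9}
Final interval of job_A = 16
Next fire of job_A after T=88: (88//16+1)*16 = 96

Answer: interval=16 next_fire=96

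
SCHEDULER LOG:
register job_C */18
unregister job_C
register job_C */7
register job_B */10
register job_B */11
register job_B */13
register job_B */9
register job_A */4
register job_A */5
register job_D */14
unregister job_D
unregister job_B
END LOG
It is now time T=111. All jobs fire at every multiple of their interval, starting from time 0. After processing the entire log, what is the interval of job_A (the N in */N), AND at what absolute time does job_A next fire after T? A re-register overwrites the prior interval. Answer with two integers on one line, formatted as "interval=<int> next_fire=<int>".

Op 1: register job_C */18 -> active={job_C:*/18}
Op 2: unregister job_C -> active={}
Op 3: register job_C */7 -> active={job_C:*/7}
Op 4: register job_B */10 -> active={job_B:*/10, job_C:*/7}
Op 5: register job_B */11 -> active={job_B:*/11, job_C:*/7}
Op 6: register job_B */13 -> active={job_B:*/13, job_C:*/7}
Op 7: register job_B */9 -> active={job_B:*/9, job_C:*/7}
Op 8: register job_A */4 -> active={job_A:*/4, job_B:*/9, job_C:*/7}
Op 9: register job_A */5 -> active={job_A:*/5, job_B:*/9, job_C:*/7}
Op 10: register job_D */14 -> active={job_A:*/5, job_B:*/9, job_C:*/7, job_D:*/14}
Op 11: unregister job_D -> active={job_A:*/5, job_B:*/9, job_C:*/7}
Op 12: unregister job_B -> active={job_A:*/5, job_C:*/7}
Final interval of job_A = 5
Next fire of job_A after T=111: (111//5+1)*5 = 115

Answer: interval=5 next_fire=115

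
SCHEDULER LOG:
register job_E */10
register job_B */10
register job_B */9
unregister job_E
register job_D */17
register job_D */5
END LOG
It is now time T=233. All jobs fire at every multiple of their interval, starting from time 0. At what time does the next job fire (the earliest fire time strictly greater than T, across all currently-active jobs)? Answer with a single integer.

Answer: 234

Derivation:
Op 1: register job_E */10 -> active={job_E:*/10}
Op 2: register job_B */10 -> active={job_B:*/10, job_E:*/10}
Op 3: register job_B */9 -> active={job_B:*/9, job_E:*/10}
Op 4: unregister job_E -> active={job_B:*/9}
Op 5: register job_D */17 -> active={job_B:*/9, job_D:*/17}
Op 6: register job_D */5 -> active={job_B:*/9, job_D:*/5}
  job_B: interval 9, next fire after T=233 is 234
  job_D: interval 5, next fire after T=233 is 235
Earliest fire time = 234 (job job_B)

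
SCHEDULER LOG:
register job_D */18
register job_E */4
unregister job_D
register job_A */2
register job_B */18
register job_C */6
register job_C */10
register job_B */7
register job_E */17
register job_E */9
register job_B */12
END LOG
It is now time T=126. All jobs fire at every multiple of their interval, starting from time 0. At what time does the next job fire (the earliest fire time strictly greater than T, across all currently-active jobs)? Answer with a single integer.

Answer: 128

Derivation:
Op 1: register job_D */18 -> active={job_D:*/18}
Op 2: register job_E */4 -> active={job_D:*/18, job_E:*/4}
Op 3: unregister job_D -> active={job_E:*/4}
Op 4: register job_A */2 -> active={job_A:*/2, job_E:*/4}
Op 5: register job_B */18 -> active={job_A:*/2, job_B:*/18, job_E:*/4}
Op 6: register job_C */6 -> active={job_A:*/2, job_B:*/18, job_C:*/6, job_E:*/4}
Op 7: register job_C */10 -> active={job_A:*/2, job_B:*/18, job_C:*/10, job_E:*/4}
Op 8: register job_B */7 -> active={job_A:*/2, job_B:*/7, job_C:*/10, job_E:*/4}
Op 9: register job_E */17 -> active={job_A:*/2, job_B:*/7, job_C:*/10, job_E:*/17}
Op 10: register job_E */9 -> active={job_A:*/2, job_B:*/7, job_C:*/10, job_E:*/9}
Op 11: register job_B */12 -> active={job_A:*/2, job_B:*/12, job_C:*/10, job_E:*/9}
  job_A: interval 2, next fire after T=126 is 128
  job_B: interval 12, next fire after T=126 is 132
  job_C: interval 10, next fire after T=126 is 130
  job_E: interval 9, next fire after T=126 is 135
Earliest fire time = 128 (job job_A)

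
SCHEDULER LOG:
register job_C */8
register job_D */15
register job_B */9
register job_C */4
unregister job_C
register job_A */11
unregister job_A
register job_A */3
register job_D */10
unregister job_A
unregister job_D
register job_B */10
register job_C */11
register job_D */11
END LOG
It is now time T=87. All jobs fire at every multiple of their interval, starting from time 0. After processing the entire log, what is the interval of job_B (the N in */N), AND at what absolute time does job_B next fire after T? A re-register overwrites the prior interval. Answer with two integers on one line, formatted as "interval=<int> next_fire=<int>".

Answer: interval=10 next_fire=90

Derivation:
Op 1: register job_C */8 -> active={job_C:*/8}
Op 2: register job_D */15 -> active={job_C:*/8, job_D:*/15}
Op 3: register job_B */9 -> active={job_B:*/9, job_C:*/8, job_D:*/15}
Op 4: register job_C */4 -> active={job_B:*/9, job_C:*/4, job_D:*/15}
Op 5: unregister job_C -> active={job_B:*/9, job_D:*/15}
Op 6: register job_A */11 -> active={job_A:*/11, job_B:*/9, job_D:*/15}
Op 7: unregister job_A -> active={job_B:*/9, job_D:*/15}
Op 8: register job_A */3 -> active={job_A:*/3, job_B:*/9, job_D:*/15}
Op 9: register job_D */10 -> active={job_A:*/3, job_B:*/9, job_D:*/10}
Op 10: unregister job_A -> active={job_B:*/9, job_D:*/10}
Op 11: unregister job_D -> active={job_B:*/9}
Op 12: register job_B */10 -> active={job_B:*/10}
Op 13: register job_C */11 -> active={job_B:*/10, job_C:*/11}
Op 14: register job_D */11 -> active={job_B:*/10, job_C:*/11, job_D:*/11}
Final interval of job_B = 10
Next fire of job_B after T=87: (87//10+1)*10 = 90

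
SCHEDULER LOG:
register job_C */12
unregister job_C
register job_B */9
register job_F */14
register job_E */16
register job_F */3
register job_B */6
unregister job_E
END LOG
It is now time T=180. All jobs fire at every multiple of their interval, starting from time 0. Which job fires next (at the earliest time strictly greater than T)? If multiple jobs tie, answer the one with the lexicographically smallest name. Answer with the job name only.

Op 1: register job_C */12 -> active={job_C:*/12}
Op 2: unregister job_C -> active={}
Op 3: register job_B */9 -> active={job_B:*/9}
Op 4: register job_F */14 -> active={job_B:*/9, job_F:*/14}
Op 5: register job_E */16 -> active={job_B:*/9, job_E:*/16, job_F:*/14}
Op 6: register job_F */3 -> active={job_B:*/9, job_E:*/16, job_F:*/3}
Op 7: register job_B */6 -> active={job_B:*/6, job_E:*/16, job_F:*/3}
Op 8: unregister job_E -> active={job_B:*/6, job_F:*/3}
  job_B: interval 6, next fire after T=180 is 186
  job_F: interval 3, next fire after T=180 is 183
Earliest = 183, winner (lex tiebreak) = job_F

Answer: job_F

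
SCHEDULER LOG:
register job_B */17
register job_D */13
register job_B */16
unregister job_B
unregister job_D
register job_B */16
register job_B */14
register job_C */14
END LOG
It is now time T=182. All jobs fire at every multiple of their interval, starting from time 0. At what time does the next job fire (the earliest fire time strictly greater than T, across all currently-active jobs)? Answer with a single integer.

Op 1: register job_B */17 -> active={job_B:*/17}
Op 2: register job_D */13 -> active={job_B:*/17, job_D:*/13}
Op 3: register job_B */16 -> active={job_B:*/16, job_D:*/13}
Op 4: unregister job_B -> active={job_D:*/13}
Op 5: unregister job_D -> active={}
Op 6: register job_B */16 -> active={job_B:*/16}
Op 7: register job_B */14 -> active={job_B:*/14}
Op 8: register job_C */14 -> active={job_B:*/14, job_C:*/14}
  job_B: interval 14, next fire after T=182 is 196
  job_C: interval 14, next fire after T=182 is 196
Earliest fire time = 196 (job job_B)

Answer: 196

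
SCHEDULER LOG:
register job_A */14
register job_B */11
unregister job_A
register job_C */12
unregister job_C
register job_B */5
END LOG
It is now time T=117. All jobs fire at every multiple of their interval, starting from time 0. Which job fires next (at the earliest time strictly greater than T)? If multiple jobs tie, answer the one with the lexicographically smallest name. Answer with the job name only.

Answer: job_B

Derivation:
Op 1: register job_A */14 -> active={job_A:*/14}
Op 2: register job_B */11 -> active={job_A:*/14, job_B:*/11}
Op 3: unregister job_A -> active={job_B:*/11}
Op 4: register job_C */12 -> active={job_B:*/11, job_C:*/12}
Op 5: unregister job_C -> active={job_B:*/11}
Op 6: register job_B */5 -> active={job_B:*/5}
  job_B: interval 5, next fire after T=117 is 120
Earliest = 120, winner (lex tiebreak) = job_B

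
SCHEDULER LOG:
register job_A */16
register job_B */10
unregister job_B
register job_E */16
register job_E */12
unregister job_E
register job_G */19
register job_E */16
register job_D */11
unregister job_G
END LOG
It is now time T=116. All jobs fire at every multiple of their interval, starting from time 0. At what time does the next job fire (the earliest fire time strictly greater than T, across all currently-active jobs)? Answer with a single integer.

Answer: 121

Derivation:
Op 1: register job_A */16 -> active={job_A:*/16}
Op 2: register job_B */10 -> active={job_A:*/16, job_B:*/10}
Op 3: unregister job_B -> active={job_A:*/16}
Op 4: register job_E */16 -> active={job_A:*/16, job_E:*/16}
Op 5: register job_E */12 -> active={job_A:*/16, job_E:*/12}
Op 6: unregister job_E -> active={job_A:*/16}
Op 7: register job_G */19 -> active={job_A:*/16, job_G:*/19}
Op 8: register job_E */16 -> active={job_A:*/16, job_E:*/16, job_G:*/19}
Op 9: register job_D */11 -> active={job_A:*/16, job_D:*/11, job_E:*/16, job_G:*/19}
Op 10: unregister job_G -> active={job_A:*/16, job_D:*/11, job_E:*/16}
  job_A: interval 16, next fire after T=116 is 128
  job_D: interval 11, next fire after T=116 is 121
  job_E: interval 16, next fire after T=116 is 128
Earliest fire time = 121 (job job_D)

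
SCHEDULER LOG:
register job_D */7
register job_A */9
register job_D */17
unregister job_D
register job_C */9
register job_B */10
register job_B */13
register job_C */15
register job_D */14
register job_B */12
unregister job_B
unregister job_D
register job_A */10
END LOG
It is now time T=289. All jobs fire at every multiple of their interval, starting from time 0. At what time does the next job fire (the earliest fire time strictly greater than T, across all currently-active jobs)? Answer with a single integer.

Op 1: register job_D */7 -> active={job_D:*/7}
Op 2: register job_A */9 -> active={job_A:*/9, job_D:*/7}
Op 3: register job_D */17 -> active={job_A:*/9, job_D:*/17}
Op 4: unregister job_D -> active={job_A:*/9}
Op 5: register job_C */9 -> active={job_A:*/9, job_C:*/9}
Op 6: register job_B */10 -> active={job_A:*/9, job_B:*/10, job_C:*/9}
Op 7: register job_B */13 -> active={job_A:*/9, job_B:*/13, job_C:*/9}
Op 8: register job_C */15 -> active={job_A:*/9, job_B:*/13, job_C:*/15}
Op 9: register job_D */14 -> active={job_A:*/9, job_B:*/13, job_C:*/15, job_D:*/14}
Op 10: register job_B */12 -> active={job_A:*/9, job_B:*/12, job_C:*/15, job_D:*/14}
Op 11: unregister job_B -> active={job_A:*/9, job_C:*/15, job_D:*/14}
Op 12: unregister job_D -> active={job_A:*/9, job_C:*/15}
Op 13: register job_A */10 -> active={job_A:*/10, job_C:*/15}
  job_A: interval 10, next fire after T=289 is 290
  job_C: interval 15, next fire after T=289 is 300
Earliest fire time = 290 (job job_A)

Answer: 290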